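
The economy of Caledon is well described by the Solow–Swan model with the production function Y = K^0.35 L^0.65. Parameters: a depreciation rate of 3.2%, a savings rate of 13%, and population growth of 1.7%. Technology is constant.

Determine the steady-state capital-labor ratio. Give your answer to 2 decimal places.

Steady state requires s·f(k) = (n + δ)·k, i.e. s·k^α = (n + δ)·k.
Dividing both sides by k: k^(1−α) = s / (n + δ).
k^0.65 = 0.13 / (0.017 + 0.032) = 0.13 / 0.049 = 2.6531
k* = 2.6531^(1/0.65) ≈ 4.4867

k* ≈ 4.49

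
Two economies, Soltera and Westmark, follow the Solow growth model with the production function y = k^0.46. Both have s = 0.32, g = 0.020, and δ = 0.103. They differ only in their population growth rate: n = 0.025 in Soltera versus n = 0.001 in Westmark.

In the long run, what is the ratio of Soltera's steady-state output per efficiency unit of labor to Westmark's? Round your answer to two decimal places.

ratio ≈ 0.86

Steady-state y* = [s/(n + g + δ)]^(α/(1−α)), so the ratio is [ (s_S/(n + g + δ)_S) / (s_W/(n + g + δ)_W) ]^0.8519.
s_S/(n + g + δ)_S = 0.32/0.148 = 2.1622; s_W/(n + g + δ)_W = 0.32/0.124 = 2.5806.
Ratio = (2.1622/2.5806)^0.8519 = 0.8379^0.8519 ≈ 0.8601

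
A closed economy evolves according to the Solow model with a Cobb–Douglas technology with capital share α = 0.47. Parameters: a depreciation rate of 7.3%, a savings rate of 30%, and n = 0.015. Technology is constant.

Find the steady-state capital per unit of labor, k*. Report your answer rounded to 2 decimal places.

Steady state requires s·f(k) = (n + δ)·k, i.e. s·k^α = (n + δ)·k.
Dividing both sides by k: k^(1−α) = s / (n + δ).
k^0.53 = 0.30 / (0.015 + 0.073) = 0.30 / 0.088 = 3.4091
k* = 3.4091^(1/0.53) ≈ 10.1153

k* = 10.12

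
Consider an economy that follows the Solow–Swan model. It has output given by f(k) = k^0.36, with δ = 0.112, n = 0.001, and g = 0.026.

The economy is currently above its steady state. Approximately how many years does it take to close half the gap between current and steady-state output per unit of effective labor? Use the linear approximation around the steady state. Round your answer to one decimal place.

t_½ ≈ 7.8 years

Near the steady state the convergence rate is λ = (1 − α)(n + g + δ).
λ = (1 − 0.36) × 0.139 = 0.64 × 0.139 = 0.08896
Half-life = ln 2 / λ = 0.6931 / 0.08896 ≈ 7.79 years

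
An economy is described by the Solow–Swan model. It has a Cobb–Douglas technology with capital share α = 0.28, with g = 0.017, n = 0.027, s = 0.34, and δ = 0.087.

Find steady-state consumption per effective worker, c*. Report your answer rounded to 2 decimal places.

At the steady state, Δk = 0, so s·k^α = (n + g + δ)·k.
Rearranging, k^(1−α) = s / (n + g + δ).
k^0.72 = 0.34 / (0.027 + 0.017 + 0.087) = 0.34 / 0.131 = 2.5954
k* = 2.5954^(1/0.72) ≈ 3.7608
y* = (k*)^α = 3.7608^0.28 ≈ 1.4490
c* = (1 − s)·y* = (1 − 0.34) × 1.4490 ≈ 0.9563

c* ≈ 0.96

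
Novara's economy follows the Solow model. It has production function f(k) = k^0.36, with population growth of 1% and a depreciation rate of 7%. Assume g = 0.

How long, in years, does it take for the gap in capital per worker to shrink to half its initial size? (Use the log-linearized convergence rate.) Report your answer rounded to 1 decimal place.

Near the steady state the convergence rate is λ = (1 − α)(n + δ).
λ = (1 − 0.36) × 0.080 = 0.64 × 0.080 = 0.0512
Half-life = ln 2 / λ = 0.6931 / 0.0512 ≈ 13.54 years

half-life ≈ 13.5 years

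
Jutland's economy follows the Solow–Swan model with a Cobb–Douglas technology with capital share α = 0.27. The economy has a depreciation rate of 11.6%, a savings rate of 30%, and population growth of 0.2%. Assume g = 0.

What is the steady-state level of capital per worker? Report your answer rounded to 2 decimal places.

k* ≈ 3.59

Steady state requires s·f(k) = (n + δ)·k, i.e. s·k^α = (n + δ)·k.
Rearranging, k^(1−α) = s / (n + δ).
k^0.73 = 0.30 / (0.002 + 0.116) = 0.30 / 0.118 = 2.5424
k* = 2.5424^(1/0.73) ≈ 3.5903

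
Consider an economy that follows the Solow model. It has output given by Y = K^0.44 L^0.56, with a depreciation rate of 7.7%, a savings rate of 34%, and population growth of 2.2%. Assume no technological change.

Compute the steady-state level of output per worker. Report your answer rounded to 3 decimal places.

y* = 2.636

At the steady state, Δk = 0, so s·k^α = (n + δ)·k.
Dividing both sides by k: k^(1−α) = s / (n + δ).
k^0.56 = 0.34 / (0.022 + 0.077) = 0.34 / 0.099 = 3.4343
k* = 3.4343^(1/0.56) ≈ 9.0543
y* = (k*)^α = 9.0543^0.44 ≈ 2.6364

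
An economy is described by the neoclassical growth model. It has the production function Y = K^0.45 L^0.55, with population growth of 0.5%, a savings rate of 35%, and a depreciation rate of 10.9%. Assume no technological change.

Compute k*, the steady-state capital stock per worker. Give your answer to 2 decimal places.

k* ≈ 7.69

At the steady state, Δk = 0, so s·k^α = (n + δ)·k.
Rearranging, k^(1−α) = s / (n + δ).
k^0.55 = 0.35 / (0.005 + 0.109) = 0.35 / 0.114 = 3.0702
k* = 3.0702^(1/0.55) ≈ 7.6870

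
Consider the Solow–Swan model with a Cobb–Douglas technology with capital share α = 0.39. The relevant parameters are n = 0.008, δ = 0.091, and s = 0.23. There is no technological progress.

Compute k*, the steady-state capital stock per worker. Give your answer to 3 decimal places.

At the steady state, Δk = 0, so s·k^α = (n + δ)·k.
Dividing both sides by k: k^(1−α) = s / (n + δ).
k^0.61 = 0.23 / (0.008 + 0.091) = 0.23 / 0.099 = 2.3232
k* = 2.3232^(1/0.61) ≈ 3.9824

k* ≈ 3.982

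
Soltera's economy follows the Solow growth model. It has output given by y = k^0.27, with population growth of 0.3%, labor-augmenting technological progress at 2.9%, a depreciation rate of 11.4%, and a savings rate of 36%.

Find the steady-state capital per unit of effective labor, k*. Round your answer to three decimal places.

k* = 3.443

In steady state, investment equals break-even investment: s·k^α = (n + g + δ)·k.
Dividing both sides by k: k^(1−α) = s / (n + g + δ).
k^0.73 = 0.36 / (0.003 + 0.029 + 0.114) = 0.36 / 0.146 = 2.4658
k* = 2.4658^(1/0.73) ≈ 3.4429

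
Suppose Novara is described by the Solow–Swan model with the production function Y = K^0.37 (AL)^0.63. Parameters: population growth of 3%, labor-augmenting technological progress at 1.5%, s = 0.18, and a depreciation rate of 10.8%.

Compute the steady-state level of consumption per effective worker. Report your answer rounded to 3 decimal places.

c* = 0.902

At the steady state, Δk = 0, so s·k^α = (n + g + δ)·k.
Dividing both sides by k: k^(1−α) = s / (n + g + δ).
k^0.63 = 0.18 / (0.030 + 0.015 + 0.108) = 0.18 / 0.153 = 1.1765
k* = 1.1765^(1/0.63) ≈ 1.2943
y* = (k*)^α = 1.2943^0.37 ≈ 1.1002
c* = (1 − s)·y* = (1 − 0.18) × 1.1002 ≈ 0.9022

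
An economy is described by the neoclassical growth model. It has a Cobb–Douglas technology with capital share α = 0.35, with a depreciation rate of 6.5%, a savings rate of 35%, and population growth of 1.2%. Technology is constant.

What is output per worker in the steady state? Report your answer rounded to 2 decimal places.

In steady state, investment equals break-even investment: s·k^α = (n + δ)·k.
Dividing both sides by k: k^(1−α) = s / (n + δ).
k^0.65 = 0.35 / (0.012 + 0.065) = 0.35 / 0.077 = 4.5455
k* = 4.5455^(1/0.65) ≈ 10.2722
y* = (k*)^α = 10.2722^0.35 ≈ 2.2599

y* ≈ 2.26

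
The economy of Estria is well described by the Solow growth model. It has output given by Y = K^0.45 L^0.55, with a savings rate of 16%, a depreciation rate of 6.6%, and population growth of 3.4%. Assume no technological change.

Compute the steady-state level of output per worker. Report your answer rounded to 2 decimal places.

Steady state requires s·f(k) = (n + δ)·k, i.e. s·k^α = (n + δ)·k.
Rearranging, k^(1−α) = s / (n + δ).
k^0.55 = 0.16 / (0.034 + 0.066) = 0.16 / 0.100 = 1.6000
k* = 1.6000^(1/0.55) ≈ 2.3503
y* = (k*)^α = 2.3503^0.45 ≈ 1.4689

y* = 1.47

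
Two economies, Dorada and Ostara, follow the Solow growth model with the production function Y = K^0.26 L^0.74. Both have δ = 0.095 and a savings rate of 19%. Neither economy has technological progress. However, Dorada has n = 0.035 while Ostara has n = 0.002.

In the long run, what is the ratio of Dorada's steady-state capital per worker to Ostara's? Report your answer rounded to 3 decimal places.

Steady-state k* = [s/(n + δ)]^(1/(1−α)), so the ratio is [ (s_D/(n + δ)_D) / (s_O/(n + δ)_O) ]^1.3514.
s_D/(n + δ)_D = 0.19/0.130 = 1.4615; s_O/(n + δ)_O = 0.19/0.097 = 1.9588.
Ratio = (1.4615/1.9588)^1.3514 = 0.7461^1.3514 ≈ 0.6731

ratio ≈ 0.673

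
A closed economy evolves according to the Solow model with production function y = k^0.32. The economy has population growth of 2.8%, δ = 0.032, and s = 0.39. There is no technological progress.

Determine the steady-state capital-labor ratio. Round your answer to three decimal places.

k* = 15.684

Steady state requires s·f(k) = (n + δ)·k, i.e. s·k^α = (n + δ)·k.
Rearranging, k^(1−α) = s / (n + δ).
k^0.68 = 0.39 / (0.028 + 0.032) = 0.39 / 0.060 = 6.5000
k* = 6.5000^(1/0.68) ≈ 15.6841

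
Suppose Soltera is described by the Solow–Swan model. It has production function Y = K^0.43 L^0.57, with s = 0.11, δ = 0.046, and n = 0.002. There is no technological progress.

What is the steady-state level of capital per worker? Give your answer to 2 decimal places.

k* = 4.28

In steady state, investment equals break-even investment: s·k^α = (n + δ)·k.
Dividing both sides by k: k^(1−α) = s / (n + δ).
k^0.57 = 0.11 / (0.002 + 0.046) = 0.11 / 0.048 = 2.2917
k* = 2.2917^(1/0.57) ≈ 4.2841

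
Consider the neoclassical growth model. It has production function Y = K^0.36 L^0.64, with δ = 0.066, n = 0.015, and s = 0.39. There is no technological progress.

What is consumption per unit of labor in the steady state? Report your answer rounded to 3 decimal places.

c* ≈ 1.477

In steady state, investment equals break-even investment: s·k^α = (n + δ)·k.
Dividing both sides by k: k^(1−α) = s / (n + δ).
k^0.64 = 0.39 / (0.015 + 0.066) = 0.39 / 0.081 = 4.8148
k* = 4.8148^(1/0.64) ≈ 11.6554
y* = (k*)^α = 11.6554^0.36 ≈ 2.4207
c* = (1 − s)·y* = (1 − 0.39) × 2.4207 ≈ 1.4766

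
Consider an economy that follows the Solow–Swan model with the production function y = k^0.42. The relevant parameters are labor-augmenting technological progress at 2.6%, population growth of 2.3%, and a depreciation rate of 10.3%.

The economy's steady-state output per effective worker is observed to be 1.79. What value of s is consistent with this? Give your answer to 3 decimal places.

s ≈ 0.340

In steady state, investment equals break-even investment: s·k^α = (n + g + δ)·k.
Since y* = [s/(n + g + δ)]^(α/(1−α)), we have s/(n + g + δ) = (y*)^((1−α)/α) = 1.79^1.381 = 2.2345.
Therefore s = 2.2345 × (n + g + δ) = 2.2345 × 0.152 = 0.3396.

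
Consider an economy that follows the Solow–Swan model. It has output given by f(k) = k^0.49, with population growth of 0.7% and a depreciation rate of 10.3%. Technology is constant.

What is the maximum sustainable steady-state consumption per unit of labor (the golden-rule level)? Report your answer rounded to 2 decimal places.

At the golden rule, f'(k) = n + δ, so α·k^(α−1) = n + δ and k_gold = (α/(n + δ))^(1/(1−α)).
k_gold = (0.49/0.110)^(1/0.51) = 4.4545^1.9608 ≈ 18.7139
c_gold = f(k_gold) − (n + δ)·k_gold = 4.2011 − 0.110×18.7139 ≈ 2.1426

c_gold ≈ 2.14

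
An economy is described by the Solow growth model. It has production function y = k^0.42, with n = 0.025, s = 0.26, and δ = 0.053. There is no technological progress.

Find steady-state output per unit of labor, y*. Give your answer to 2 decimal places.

y* ≈ 2.39

Steady state requires s·f(k) = (n + δ)·k, i.e. s·k^α = (n + δ)·k.
Rearranging, k^(1−α) = s / (n + δ).
k^0.58 = 0.26 / (0.025 + 0.053) = 0.26 / 0.078 = 3.3333
k* = 3.3333^(1/0.58) ≈ 7.9709
y* = (k*)^α = 7.9709^0.42 ≈ 2.3913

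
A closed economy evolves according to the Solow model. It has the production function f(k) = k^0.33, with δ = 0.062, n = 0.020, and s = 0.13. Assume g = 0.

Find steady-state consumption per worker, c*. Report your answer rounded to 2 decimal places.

c* ≈ 1.09

Steady state requires s·f(k) = (n + δ)·k, i.e. s·k^α = (n + δ)·k.
Dividing both sides by k: k^(1−α) = s / (n + δ).
k^0.67 = 0.13 / (0.020 + 0.062) = 0.13 / 0.082 = 1.5854
k* = 1.5854^(1/0.67) ≈ 1.9894
y* = (k*)^α = 1.9894^0.33 ≈ 1.2548
c* = (1 − s)·y* = (1 − 0.13) × 1.2548 ≈ 1.0917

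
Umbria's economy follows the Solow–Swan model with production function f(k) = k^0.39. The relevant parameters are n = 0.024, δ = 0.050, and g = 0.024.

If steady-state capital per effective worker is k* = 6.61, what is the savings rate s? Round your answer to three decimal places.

At the steady state, Δk = 0, so s·k^α = (n + g + δ)·k.
So s / (n + g + δ) = (k*)^(1−α) = 6.61^0.61 = 3.1646.
Therefore s = 3.1646 × (n + g + δ) = 3.1646 × 0.098 = 0.3101.

s ≈ 0.310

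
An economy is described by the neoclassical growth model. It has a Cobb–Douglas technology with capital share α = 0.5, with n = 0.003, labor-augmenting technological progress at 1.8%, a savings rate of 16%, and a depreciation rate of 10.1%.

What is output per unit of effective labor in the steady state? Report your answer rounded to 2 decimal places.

y* = 1.31

Steady state requires s·f(k) = (n + g + δ)·k, i.e. s·k^α = (n + g + δ)·k.
Dividing both sides by k: k^(1−α) = s / (n + g + δ).
k^0.5 = 0.16 / (0.003 + 0.018 + 0.101) = 0.16 / 0.122 = 1.3115
k* = 1.3115^(1/0.5) ≈ 1.7200
y* = (k*)^α = 1.7200^0.5 ≈ 1.3115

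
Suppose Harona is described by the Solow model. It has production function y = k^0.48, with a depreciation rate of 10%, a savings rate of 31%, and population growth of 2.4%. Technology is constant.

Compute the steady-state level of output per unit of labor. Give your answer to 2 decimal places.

y* ≈ 2.33

At the steady state, Δk = 0, so s·k^α = (n + δ)·k.
Rearranging, k^(1−α) = s / (n + δ).
k^0.52 = 0.31 / (0.024 + 0.100) = 0.31 / 0.124 = 2.5000
k* = 2.5000^(1/0.52) ≈ 5.8246
y* = (k*)^α = 5.8246^0.48 ≈ 2.3298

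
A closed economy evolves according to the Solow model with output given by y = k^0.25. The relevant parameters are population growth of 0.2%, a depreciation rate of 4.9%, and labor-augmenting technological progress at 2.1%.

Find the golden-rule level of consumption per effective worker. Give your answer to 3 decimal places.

At the golden rule, f'(k) = n + g + δ, so α·k^(α−1) = n + g + δ and k_gold = (α/(n + g + δ))^(1/(1−α)).
k_gold = (0.25/0.072)^(1/0.75) = 3.4722^1.3333 ≈ 5.2576
c_gold = f(k_gold) − (n + g + δ)·k_gold = 1.5142 − 0.072×5.2576 ≈ 1.1357

c_gold ≈ 1.136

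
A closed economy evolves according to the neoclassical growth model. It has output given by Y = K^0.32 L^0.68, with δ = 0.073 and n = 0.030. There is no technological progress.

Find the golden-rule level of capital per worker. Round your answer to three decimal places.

k_gold ≈ 5.297

The golden rule sets f'(k) = n + δ, i.e. α·k^(α−1) = n + δ.
So k^(1−α) = α / (n + δ) = 0.32 / 0.103 = 3.1068.
k_gold = 3.1068^(1/0.68) ≈ 5.2965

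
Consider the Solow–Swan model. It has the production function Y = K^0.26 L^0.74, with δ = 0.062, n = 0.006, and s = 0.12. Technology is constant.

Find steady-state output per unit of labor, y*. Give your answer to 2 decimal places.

y* = 1.22

In steady state, investment equals break-even investment: s·k^α = (n + δ)·k.
Dividing both sides by k: k^(1−α) = s / (n + δ).
k^0.74 = 0.12 / (0.006 + 0.062) = 0.12 / 0.068 = 1.7647
k* = 1.7647^(1/0.74) ≈ 2.1545
y* = (k*)^α = 2.1545^0.26 ≈ 1.2209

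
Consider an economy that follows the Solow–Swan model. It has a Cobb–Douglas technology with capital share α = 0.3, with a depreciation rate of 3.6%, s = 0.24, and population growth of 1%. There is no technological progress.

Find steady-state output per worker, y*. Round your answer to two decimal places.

At the steady state, Δk = 0, so s·k^α = (n + δ)·k.
Dividing both sides by k: k^(1−α) = s / (n + δ).
k^0.7 = 0.24 / (0.010 + 0.036) = 0.24 / 0.046 = 5.2174
k* = 5.2174^(1/0.7) ≈ 10.5909
y* = (k*)^α = 10.5909^0.3 ≈ 2.0299

y* ≈ 2.03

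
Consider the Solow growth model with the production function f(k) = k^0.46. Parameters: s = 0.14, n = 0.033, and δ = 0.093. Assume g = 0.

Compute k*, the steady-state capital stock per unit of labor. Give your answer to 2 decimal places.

k* ≈ 1.22

In steady state, investment equals break-even investment: s·k^α = (n + δ)·k.
Dividing both sides by k: k^(1−α) = s / (n + δ).
k^0.54 = 0.14 / (0.033 + 0.093) = 0.14 / 0.126 = 1.1111
k* = 1.1111^(1/0.54) ≈ 1.2154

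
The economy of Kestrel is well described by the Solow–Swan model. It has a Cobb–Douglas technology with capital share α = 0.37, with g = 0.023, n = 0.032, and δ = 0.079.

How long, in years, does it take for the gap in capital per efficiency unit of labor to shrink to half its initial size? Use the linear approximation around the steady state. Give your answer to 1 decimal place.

Near the steady state the convergence rate is λ = (1 − α)(n + g + δ).
λ = (1 − 0.37) × 0.134 = 0.63 × 0.134 = 0.08442
Half-life = ln 2 / λ = 0.6931 / 0.08442 ≈ 8.21 years

t_½ ≈ 8.2 years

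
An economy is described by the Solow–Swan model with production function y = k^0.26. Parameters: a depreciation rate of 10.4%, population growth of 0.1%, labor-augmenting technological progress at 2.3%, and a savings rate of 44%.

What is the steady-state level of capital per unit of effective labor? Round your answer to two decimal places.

Steady state requires s·f(k) = (n + g + δ)·k, i.e. s·k^α = (n + g + δ)·k.
Rearranging, k^(1−α) = s / (n + g + δ).
k^0.74 = 0.44 / (0.001 + 0.023 + 0.104) = 0.44 / 0.128 = 3.4375
k* = 3.4375^(1/0.74) ≈ 5.3046

k* = 5.30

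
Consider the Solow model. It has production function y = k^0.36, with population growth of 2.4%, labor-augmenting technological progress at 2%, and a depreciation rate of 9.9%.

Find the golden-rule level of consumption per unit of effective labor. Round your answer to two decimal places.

c_gold ≈ 1.08

At the golden rule, f'(k) = n + g + δ, so α·k^(α−1) = n + g + δ and k_gold = (α/(n + g + δ))^(1/(1−α)).
k_gold = (0.36/0.143)^(1/0.64) = 2.5175^1.5625 ≈ 4.2317
c_gold = f(k_gold) − (n + g + δ)·k_gold = 1.6809 − 0.143×4.2317 ≈ 1.0758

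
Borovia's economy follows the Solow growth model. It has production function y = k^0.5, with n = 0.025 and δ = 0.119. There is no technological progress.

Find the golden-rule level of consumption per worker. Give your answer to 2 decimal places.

At the golden rule, f'(k) = n + δ, so α·k^(α−1) = n + δ and k_gold = (α/(n + δ))^(1/(1−α)).
k_gold = (0.5/0.144)^(1/0.5) = 3.4722^2 ≈ 12.0562
c_gold = f(k_gold) − (n + δ)·k_gold = 3.4722 − 0.144×12.0562 ≈ 1.7361

c_gold ≈ 1.74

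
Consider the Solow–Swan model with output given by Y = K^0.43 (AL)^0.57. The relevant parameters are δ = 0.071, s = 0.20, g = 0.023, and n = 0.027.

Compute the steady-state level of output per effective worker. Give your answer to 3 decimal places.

In steady state, investment equals break-even investment: s·k^α = (n + g + δ)·k.
Dividing both sides by k: k^(1−α) = s / (n + g + δ).
k^0.57 = 0.20 / (0.027 + 0.023 + 0.071) = 0.20 / 0.121 = 1.6529
k* = 1.6529^(1/0.57) ≈ 2.4148
y* = (k*)^α = 2.4148^0.43 ≈ 1.4610

y* = 1.461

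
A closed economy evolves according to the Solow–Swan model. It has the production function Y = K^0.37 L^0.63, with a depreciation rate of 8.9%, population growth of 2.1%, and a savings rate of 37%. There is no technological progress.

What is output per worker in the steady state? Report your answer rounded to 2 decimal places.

y* ≈ 2.04

At the steady state, Δk = 0, so s·k^α = (n + δ)·k.
Rearranging, k^(1−α) = s / (n + δ).
k^0.63 = 0.37 / (0.021 + 0.089) = 0.37 / 0.110 = 3.3636
k* = 3.3636^(1/0.63) ≈ 6.8580
y* = (k*)^α = 6.8580^0.37 ≈ 2.0389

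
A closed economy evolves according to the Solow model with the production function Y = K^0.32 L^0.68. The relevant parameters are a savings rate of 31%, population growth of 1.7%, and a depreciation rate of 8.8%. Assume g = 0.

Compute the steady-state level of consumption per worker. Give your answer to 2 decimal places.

c* ≈ 1.15

In steady state, investment equals break-even investment: s·k^α = (n + δ)·k.
Dividing both sides by k: k^(1−α) = s / (n + δ).
k^0.68 = 0.31 / (0.017 + 0.088) = 0.31 / 0.105 = 2.9524
k* = 2.9524^(1/0.68) ≈ 4.9140
y* = (k*)^α = 4.9140^0.32 ≈ 1.6644
c* = (1 − s)·y* = (1 − 0.31) × 1.6644 ≈ 1.1484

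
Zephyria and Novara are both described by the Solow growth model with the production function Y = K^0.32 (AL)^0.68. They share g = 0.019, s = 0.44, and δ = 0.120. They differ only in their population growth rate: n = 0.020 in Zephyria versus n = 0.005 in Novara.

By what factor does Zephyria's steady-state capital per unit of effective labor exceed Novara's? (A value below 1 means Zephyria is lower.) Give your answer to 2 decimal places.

k*_Z / k*_N ≈ 0.86

Steady-state k* = [s/(n + g + δ)]^(1/(1−α)), so the ratio is [ (s_Z/(n + g + δ)_Z) / (s_N/(n + g + δ)_N) ]^1.4706.
s_Z/(n + g + δ)_Z = 0.44/0.159 = 2.7673; s_N/(n + g + δ)_N = 0.44/0.144 = 3.0556.
Ratio = (2.7673/3.0556)^1.4706 = 0.9056^1.4706 ≈ 0.8643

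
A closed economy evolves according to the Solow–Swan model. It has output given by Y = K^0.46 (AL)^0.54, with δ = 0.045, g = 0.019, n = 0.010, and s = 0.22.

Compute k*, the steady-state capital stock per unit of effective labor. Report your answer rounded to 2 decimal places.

k* = 7.52

Steady state requires s·f(k) = (n + g + δ)·k, i.e. s·k^α = (n + g + δ)·k.
Dividing both sides by k: k^(1−α) = s / (n + g + δ).
k^0.54 = 0.22 / (0.010 + 0.019 + 0.045) = 0.22 / 0.074 = 2.9730
k* = 2.9730^(1/0.54) ≈ 7.5212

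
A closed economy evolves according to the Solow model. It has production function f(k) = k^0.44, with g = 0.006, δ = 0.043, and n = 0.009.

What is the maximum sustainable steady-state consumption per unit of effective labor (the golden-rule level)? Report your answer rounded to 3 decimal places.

At the golden rule, f'(k) = n + g + δ, so α·k^(α−1) = n + g + δ and k_gold = (α/(n + g + δ))^(1/(1−α)).
k_gold = (0.44/0.058)^(1/0.56) = 7.5862^1.7857 ≈ 37.2786
c_gold = f(k_gold) − (n + g + δ)·k_gold = 4.9141 − 0.058×37.2786 ≈ 2.7519

c_gold ≈ 2.752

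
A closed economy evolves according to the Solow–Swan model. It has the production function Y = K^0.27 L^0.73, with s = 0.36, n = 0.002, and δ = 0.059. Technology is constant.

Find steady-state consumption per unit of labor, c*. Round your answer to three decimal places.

c* ≈ 1.234

In steady state, investment equals break-even investment: s·k^α = (n + δ)·k.
Dividing both sides by k: k^(1−α) = s / (n + δ).
k^0.73 = 0.36 / (0.002 + 0.059) = 0.36 / 0.061 = 5.9016
k* = 5.9016^(1/0.73) ≈ 11.3795
y* = (k*)^α = 11.3795^0.27 ≈ 1.9282
c* = (1 − s)·y* = (1 − 0.36) × 1.9282 ≈ 1.2340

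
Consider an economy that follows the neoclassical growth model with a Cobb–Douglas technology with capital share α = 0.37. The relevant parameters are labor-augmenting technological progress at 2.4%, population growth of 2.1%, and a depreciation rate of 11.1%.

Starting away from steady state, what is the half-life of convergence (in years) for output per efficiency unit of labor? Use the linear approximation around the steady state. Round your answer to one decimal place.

Near the steady state the convergence rate is λ = (1 − α)(n + g + δ).
λ = (1 − 0.37) × 0.156 = 0.63 × 0.156 = 0.09828
Half-life = ln 2 / λ = 0.6931 / 0.09828 ≈ 7.05 years

half-life ≈ 7.1 years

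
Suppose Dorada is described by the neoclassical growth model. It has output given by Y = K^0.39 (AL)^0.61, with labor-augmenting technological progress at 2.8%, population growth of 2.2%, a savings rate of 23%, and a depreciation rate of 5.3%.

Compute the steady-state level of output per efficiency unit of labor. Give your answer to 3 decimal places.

Steady state requires s·f(k) = (n + g + δ)·k, i.e. s·k^α = (n + g + δ)·k.
Rearranging, k^(1−α) = s / (n + g + δ).
k^0.61 = 0.23 / (0.022 + 0.028 + 0.053) = 0.23 / 0.103 = 2.2330
k* = 2.2330^(1/0.61) ≈ 3.7321
y* = (k*)^α = 3.7321^0.39 ≈ 1.6713

y* = 1.671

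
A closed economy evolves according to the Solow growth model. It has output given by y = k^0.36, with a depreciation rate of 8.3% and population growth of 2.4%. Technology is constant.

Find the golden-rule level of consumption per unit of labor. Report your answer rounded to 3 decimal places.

c_gold ≈ 1.266

At the golden rule, f'(k) = n + δ, so α·k^(α−1) = n + δ and k_gold = (α/(n + δ))^(1/(1−α)).
k_gold = (0.36/0.107)^(1/0.64) = 3.3645^1.5625 ≈ 6.6575
c_gold = f(k_gold) − (n + δ)·k_gold = 1.9788 − 0.107×6.6575 ≈ 1.2664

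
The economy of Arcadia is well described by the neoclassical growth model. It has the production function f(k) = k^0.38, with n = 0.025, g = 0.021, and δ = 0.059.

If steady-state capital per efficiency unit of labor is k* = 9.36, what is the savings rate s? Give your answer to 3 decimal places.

Steady state requires s·f(k) = (n + g + δ)·k, i.e. s·k^α = (n + g + δ)·k.
So s / (n + g + δ) = (k*)^(1−α) = 9.36^0.62 = 4.0012.
Therefore s = 4.0012 × (n + g + δ) = 4.0012 × 0.105 = 0.4201.

s ≈ 0.420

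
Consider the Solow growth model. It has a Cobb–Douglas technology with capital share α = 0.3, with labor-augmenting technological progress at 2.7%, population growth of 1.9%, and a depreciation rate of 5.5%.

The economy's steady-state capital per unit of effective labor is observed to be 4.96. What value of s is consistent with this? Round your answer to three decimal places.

s ≈ 0.310

In steady state, investment equals break-even investment: s·k^α = (n + g + δ)·k.
So s / (n + g + δ) = (k*)^(1−α) = 4.96^0.7 = 3.0679.
Therefore s = 3.0679 × (n + g + δ) = 3.0679 × 0.101 = 0.3099.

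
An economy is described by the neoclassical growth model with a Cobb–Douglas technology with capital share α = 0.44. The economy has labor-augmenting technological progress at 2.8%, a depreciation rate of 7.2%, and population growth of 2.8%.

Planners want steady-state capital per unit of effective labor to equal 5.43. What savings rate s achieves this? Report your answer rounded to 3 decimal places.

s ≈ 0.330

At the steady state, Δk = 0, so s·k^α = (n + g + δ)·k.
So s / (n + g + δ) = (k*)^(1−α) = 5.43^0.56 = 2.5792.
Therefore s = 2.5792 × (n + g + δ) = 2.5792 × 0.128 = 0.3301.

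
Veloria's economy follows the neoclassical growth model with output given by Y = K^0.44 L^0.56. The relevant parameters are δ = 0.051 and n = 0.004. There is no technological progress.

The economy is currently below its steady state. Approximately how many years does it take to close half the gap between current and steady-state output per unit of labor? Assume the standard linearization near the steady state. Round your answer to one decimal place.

half-life ≈ 22.5 years

Near the steady state the convergence rate is λ = (1 − α)(n + δ).
λ = (1 − 0.44) × 0.055 = 0.56 × 0.055 = 0.0308
Half-life = ln 2 / λ = 0.6931 / 0.0308 ≈ 22.50 years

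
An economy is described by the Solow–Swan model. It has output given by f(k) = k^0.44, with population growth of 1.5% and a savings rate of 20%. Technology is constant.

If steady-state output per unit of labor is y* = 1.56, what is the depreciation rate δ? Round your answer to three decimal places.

At the steady state, Δk = 0, so s·k^α = (n + δ)·k.
Since y* = [s/(n + δ)]^(α/(1−α)), we have s/(n + δ) = (y*)^((1−α)/α) = 1.56^1.2727 = 1.7611.
Therefore n + δ = s / 1.7611 = 0.20 / 1.7611 = 0.1136, so δ = 0.1136 − 0.015 = 0.0986.

δ ≈ 0.099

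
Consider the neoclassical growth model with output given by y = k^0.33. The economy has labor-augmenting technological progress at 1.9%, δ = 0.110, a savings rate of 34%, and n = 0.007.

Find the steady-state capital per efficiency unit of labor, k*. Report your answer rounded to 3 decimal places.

k* ≈ 3.926

In steady state, investment equals break-even investment: s·k^α = (n + g + δ)·k.
Rearranging, k^(1−α) = s / (n + g + δ).
k^0.67 = 0.34 / (0.007 + 0.019 + 0.110) = 0.34 / 0.136 = 2.5000
k* = 2.5000^(1/0.67) ≈ 3.9259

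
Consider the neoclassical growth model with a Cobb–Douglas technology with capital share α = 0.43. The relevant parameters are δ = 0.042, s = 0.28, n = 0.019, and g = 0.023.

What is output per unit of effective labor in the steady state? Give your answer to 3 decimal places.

y* = 2.480

At the steady state, Δk = 0, so s·k^α = (n + g + δ)·k.
Rearranging, k^(1−α) = s / (n + g + δ).
k^0.57 = 0.28 / (0.019 + 0.023 + 0.042) = 0.28 / 0.084 = 3.3333
k* = 3.3333^(1/0.57) ≈ 8.2665
y* = (k*)^α = 8.2665^0.43 ≈ 2.4800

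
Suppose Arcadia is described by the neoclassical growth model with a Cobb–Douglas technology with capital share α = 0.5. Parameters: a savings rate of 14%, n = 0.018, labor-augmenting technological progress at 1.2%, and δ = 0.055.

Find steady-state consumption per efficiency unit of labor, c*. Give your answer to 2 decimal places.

At the steady state, Δk = 0, so s·k^α = (n + g + δ)·k.
Rearranging, k^(1−α) = s / (n + g + δ).
k^0.5 = 0.14 / (0.018 + 0.012 + 0.055) = 0.14 / 0.085 = 1.6471
k* = 1.6471^(1/0.5) ≈ 2.7129
y* = (k*)^α = 2.7129^0.5 ≈ 1.6471
c* = (1 − s)·y* = (1 − 0.14) × 1.6471 ≈ 1.4165

c* = 1.42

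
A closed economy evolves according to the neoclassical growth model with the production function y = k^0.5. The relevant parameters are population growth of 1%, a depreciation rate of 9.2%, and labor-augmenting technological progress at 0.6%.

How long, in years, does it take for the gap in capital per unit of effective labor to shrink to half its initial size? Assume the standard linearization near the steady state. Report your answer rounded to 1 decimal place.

Near the steady state the convergence rate is λ = (1 − α)(n + g + δ).
λ = (1 − 0.5) × 0.108 = 0.5 × 0.108 = 0.0540
Half-life = ln 2 / λ = 0.6931 / 0.0540 ≈ 12.84 years

half-life ≈ 12.8 years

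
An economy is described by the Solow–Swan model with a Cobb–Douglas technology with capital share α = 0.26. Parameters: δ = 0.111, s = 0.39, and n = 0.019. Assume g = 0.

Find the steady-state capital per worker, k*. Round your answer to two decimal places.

Steady state requires s·f(k) = (n + δ)·k, i.e. s·k^α = (n + δ)·k.
Rearranging, k^(1−α) = s / (n + δ).
k^0.74 = 0.39 / (0.019 + 0.111) = 0.39 / 0.130 = 3.0000
k* = 3.0000^(1/0.74) ≈ 4.4132

k* ≈ 4.41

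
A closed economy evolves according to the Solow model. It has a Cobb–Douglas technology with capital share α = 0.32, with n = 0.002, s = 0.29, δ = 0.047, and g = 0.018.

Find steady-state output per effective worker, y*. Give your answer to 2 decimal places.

Steady state requires s·f(k) = (n + g + δ)·k, i.e. s·k^α = (n + g + δ)·k.
Rearranging, k^(1−α) = s / (n + g + δ).
k^0.68 = 0.29 / (0.002 + 0.018 + 0.047) = 0.29 / 0.067 = 4.3284
k* = 4.3284^(1/0.68) ≈ 8.6253
y* = (k*)^α = 8.6253^0.32 ≈ 1.9927

y* = 1.99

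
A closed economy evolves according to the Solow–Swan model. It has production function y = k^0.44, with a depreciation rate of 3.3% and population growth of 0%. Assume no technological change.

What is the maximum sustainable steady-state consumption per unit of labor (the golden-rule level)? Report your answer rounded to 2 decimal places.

c_gold ≈ 4.29

At the golden rule, f'(k) = n + δ, so α·k^(α−1) = n + δ and k_gold = (α/(n + δ))^(1/(1−α)).
k_gold = (0.44/0.033)^(1/0.56) = 13.3333^1.7857 ≈ 102.0472
c_gold = f(k_gold) − (n + δ)·k_gold = 7.6537 − 0.033×102.0472 ≈ 4.2861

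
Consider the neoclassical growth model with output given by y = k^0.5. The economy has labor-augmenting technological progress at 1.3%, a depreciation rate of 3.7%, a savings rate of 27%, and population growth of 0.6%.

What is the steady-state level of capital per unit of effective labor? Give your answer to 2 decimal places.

In steady state, investment equals break-even investment: s·k^α = (n + g + δ)·k.
Rearranging, k^(1−α) = s / (n + g + δ).
k^0.5 = 0.27 / (0.006 + 0.013 + 0.037) = 0.27 / 0.056 = 4.8214
k* = 4.8214^(1/0.5) ≈ 23.2459

k* ≈ 23.25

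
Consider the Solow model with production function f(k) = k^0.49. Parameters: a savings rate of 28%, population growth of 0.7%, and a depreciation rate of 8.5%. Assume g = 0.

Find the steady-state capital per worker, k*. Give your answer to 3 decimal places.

k* = 8.867

In steady state, investment equals break-even investment: s·k^α = (n + δ)·k.
Dividing both sides by k: k^(1−α) = s / (n + δ).
k^0.51 = 0.28 / (0.007 + 0.085) = 0.28 / 0.092 = 3.0435
k* = 3.0435^(1/0.51) ≈ 8.8673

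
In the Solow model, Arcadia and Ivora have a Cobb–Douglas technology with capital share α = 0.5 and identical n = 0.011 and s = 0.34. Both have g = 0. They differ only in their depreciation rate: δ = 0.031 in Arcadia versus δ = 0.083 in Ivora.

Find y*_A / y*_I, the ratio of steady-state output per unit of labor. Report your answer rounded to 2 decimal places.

Steady-state y* = [s/(n + δ)]^(α/(1−α)), so the ratio is [ (s_A/(n + δ)_A) / (s_I/(n + δ)_I) ]^1.
s_A/(n + δ)_A = 0.34/0.042 = 8.0952; s_I/(n + δ)_I = 0.34/0.094 = 3.6170.
Ratio = (8.0952/3.6170)^1 = 2.2381^1 ≈ 2.2381

y*_A / y*_I ≈ 2.24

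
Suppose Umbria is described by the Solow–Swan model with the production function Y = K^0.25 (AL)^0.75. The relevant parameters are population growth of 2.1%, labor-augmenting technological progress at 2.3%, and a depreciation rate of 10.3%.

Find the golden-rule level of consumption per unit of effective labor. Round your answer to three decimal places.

At the golden rule, f'(k) = n + g + δ, so α·k^(α−1) = n + g + δ and k_gold = (α/(n + g + δ))^(1/(1−α)).
k_gold = (0.25/0.147)^(1/0.75) = 1.7007^1.3333 ≈ 2.0300
c_gold = f(k_gold) − (n + g + δ)·k_gold = 1.1936 − 0.147×2.0300 ≈ 0.8952

c_gold ≈ 0.895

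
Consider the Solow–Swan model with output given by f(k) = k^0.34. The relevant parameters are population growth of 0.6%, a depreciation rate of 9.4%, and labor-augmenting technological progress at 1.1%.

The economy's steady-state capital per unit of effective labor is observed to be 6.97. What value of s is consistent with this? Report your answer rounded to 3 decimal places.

In steady state, investment equals break-even investment: s·k^α = (n + g + δ)·k.
So s / (n + g + δ) = (k*)^(1−α) = 6.97^0.66 = 3.6019.
Therefore s = 3.6019 × (n + g + δ) = 3.6019 × 0.111 = 0.3998.

s ≈ 0.400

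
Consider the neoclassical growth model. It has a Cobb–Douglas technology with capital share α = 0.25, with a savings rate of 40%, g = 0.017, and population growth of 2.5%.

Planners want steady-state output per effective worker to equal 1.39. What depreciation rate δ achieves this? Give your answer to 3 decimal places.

Steady state requires s·f(k) = (n + g + δ)·k, i.e. s·k^α = (n + g + δ)·k.
Since y* = [s/(n + g + δ)]^(α/(1−α)), we have s/(n + g + δ) = (y*)^((1−α)/α) = 1.39^3 = 2.6856.
Therefore n + g + δ = s / 2.6856 = 0.40 / 2.6856 = 0.1489, so δ = 0.1489 − 0.042 = 0.1069.

δ ≈ 0.107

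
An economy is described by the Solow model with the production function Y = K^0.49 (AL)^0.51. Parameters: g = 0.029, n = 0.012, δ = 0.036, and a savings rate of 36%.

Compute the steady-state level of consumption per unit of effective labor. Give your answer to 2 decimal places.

c* ≈ 2.82

At the steady state, Δk = 0, so s·k^α = (n + g + δ)·k.
Rearranging, k^(1−α) = s / (n + g + δ).
k^0.51 = 0.36 / (0.012 + 0.029 + 0.036) = 0.36 / 0.077 = 4.6753
k* = 4.6753^(1/0.51) ≈ 20.5756
y* = (k*)^α = 20.5756^0.49 ≈ 4.4009
c* = (1 − s)·y* = (1 − 0.36) × 4.4009 ≈ 2.8166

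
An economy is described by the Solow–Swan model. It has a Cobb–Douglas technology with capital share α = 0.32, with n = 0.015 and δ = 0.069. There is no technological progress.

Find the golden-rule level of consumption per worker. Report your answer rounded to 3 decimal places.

At the golden rule, f'(k) = n + δ, so α·k^(α−1) = n + δ and k_gold = (α/(n + δ))^(1/(1−α)).
k_gold = (0.32/0.084)^(1/0.68) = 3.8095^1.4706 ≈ 7.1487
c_gold = f(k_gold) − (n + δ)·k_gold = 1.8765 − 0.084×7.1487 ≈ 1.2760

c_gold ≈ 1.276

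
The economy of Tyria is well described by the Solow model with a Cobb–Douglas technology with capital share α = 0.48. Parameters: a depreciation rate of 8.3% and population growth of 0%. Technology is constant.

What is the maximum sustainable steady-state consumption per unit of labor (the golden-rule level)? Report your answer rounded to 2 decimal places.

c_gold ≈ 2.63

At the golden rule, f'(k) = n + δ, so α·k^(α−1) = n + δ and k_gold = (α/(n + δ))^(1/(1−α)).
k_gold = (0.48/0.083)^(1/0.52) = 5.7831^1.9231 ≈ 29.2221
c_gold = f(k_gold) − (n + δ)·k_gold = 5.0529 − 0.083×29.2221 ≈ 2.6275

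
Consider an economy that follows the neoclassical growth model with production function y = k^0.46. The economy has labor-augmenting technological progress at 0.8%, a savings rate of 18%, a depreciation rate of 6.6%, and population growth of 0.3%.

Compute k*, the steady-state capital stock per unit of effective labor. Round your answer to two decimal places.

k* ≈ 4.82

Steady state requires s·f(k) = (n + g + δ)·k, i.e. s·k^α = (n + g + δ)·k.
Rearranging, k^(1−α) = s / (n + g + δ).
k^0.54 = 0.18 / (0.003 + 0.008 + 0.066) = 0.18 / 0.077 = 2.3377
k* = 2.3377^(1/0.54) ≈ 4.8188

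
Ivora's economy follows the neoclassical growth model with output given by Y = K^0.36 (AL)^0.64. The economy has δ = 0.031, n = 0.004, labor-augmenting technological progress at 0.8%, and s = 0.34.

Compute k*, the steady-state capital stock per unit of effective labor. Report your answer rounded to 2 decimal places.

k* ≈ 25.30

Steady state requires s·f(k) = (n + g + δ)·k, i.e. s·k^α = (n + g + δ)·k.
Rearranging, k^(1−α) = s / (n + g + δ).
k^0.64 = 0.34 / (0.004 + 0.008 + 0.031) = 0.34 / 0.043 = 7.9070
k* = 7.9070^(1/0.64) ≈ 25.3013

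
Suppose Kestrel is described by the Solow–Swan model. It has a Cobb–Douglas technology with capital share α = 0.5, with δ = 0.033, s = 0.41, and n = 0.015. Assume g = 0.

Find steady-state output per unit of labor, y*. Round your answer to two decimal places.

Steady state requires s·f(k) = (n + δ)·k, i.e. s·k^α = (n + δ)·k.
Dividing both sides by k: k^(1−α) = s / (n + δ).
k^0.5 = 0.41 / (0.015 + 0.033) = 0.41 / 0.048 = 8.5417
k* = 8.5417^(1/0.5) ≈ 72.9606
y* = (k*)^α = 72.9606^0.5 ≈ 8.5417

y* ≈ 8.54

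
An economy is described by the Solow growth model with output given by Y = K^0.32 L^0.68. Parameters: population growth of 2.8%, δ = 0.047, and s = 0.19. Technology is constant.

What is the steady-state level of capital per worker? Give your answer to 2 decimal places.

In steady state, investment equals break-even investment: s·k^α = (n + δ)·k.
Rearranging, k^(1−α) = s / (n + δ).
k^0.68 = 0.19 / (0.028 + 0.047) = 0.19 / 0.075 = 2.5333
k* = 2.5333^(1/0.68) ≈ 3.9233

k* ≈ 3.92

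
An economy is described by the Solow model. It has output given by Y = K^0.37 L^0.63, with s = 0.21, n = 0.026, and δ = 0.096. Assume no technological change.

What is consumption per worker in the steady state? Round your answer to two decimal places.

At the steady state, Δk = 0, so s·k^α = (n + δ)·k.
Dividing both sides by k: k^(1−α) = s / (n + δ).
k^0.63 = 0.21 / (0.026 + 0.096) = 0.21 / 0.122 = 1.7213
k* = 1.7213^(1/0.63) ≈ 2.3680
y* = (k*)^α = 2.3680^0.37 ≈ 1.3757
c* = (1 − s)·y* = (1 − 0.21) × 1.3757 ≈ 1.0868

c* = 1.09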